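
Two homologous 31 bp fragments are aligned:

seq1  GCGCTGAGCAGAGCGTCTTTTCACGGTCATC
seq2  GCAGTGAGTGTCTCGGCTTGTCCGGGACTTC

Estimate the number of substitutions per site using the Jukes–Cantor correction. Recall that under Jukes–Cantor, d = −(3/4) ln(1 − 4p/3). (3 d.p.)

0.614

The sequences differ at 13 of 31 sites, so p = 13/31 ≈ 0.419355.
d = −(3/4) ln(1 − 4p/3) = −0.75 ln(1 − 0.55914) = −0.75 ln(0.44086)
  = −0.75 × (-0.819028) = 0.614271 substitutions/site.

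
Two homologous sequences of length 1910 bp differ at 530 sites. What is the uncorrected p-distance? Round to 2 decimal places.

0.28

p = 530/1910 = 0.277486… ≈ 0.28 (to 2 d.p.).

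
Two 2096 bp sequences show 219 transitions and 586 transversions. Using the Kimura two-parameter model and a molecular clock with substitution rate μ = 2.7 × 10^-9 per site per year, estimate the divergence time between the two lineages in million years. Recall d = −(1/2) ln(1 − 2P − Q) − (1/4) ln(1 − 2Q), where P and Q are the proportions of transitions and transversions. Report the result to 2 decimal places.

P = 219/2096 ≈ 0.104485 and Q = 586/2096 ≈ 0.27958.
Under the Kimura two-parameter model, d = −½ ln(1 − 2P − Q) − ¼ ln(1 − 2Q).
1 − 2P − Q = 0.51145, giving −½ ln(0.51145) = 0.335253.
1 − 2Q = 0.44084, giving −¼ ln(0.44084) = 0.204768.
d = 0.335253 + 0.204768 = 0.540021.
Under a molecular clock d = 2μt, so t = d/(2μ) = 0.540021 / (2 × 2.7 × 10^-9) = 100.00 million years.

100.00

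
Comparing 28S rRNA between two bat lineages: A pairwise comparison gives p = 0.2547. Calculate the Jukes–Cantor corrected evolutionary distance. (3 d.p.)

0.311

d = −(3/4) ln(1 − 4p/3) = −0.75 ln(1 − 0.3396) = −0.75 ln(0.6604)
  = −0.75 × (-0.414910) = 0.311183 substitutions/site.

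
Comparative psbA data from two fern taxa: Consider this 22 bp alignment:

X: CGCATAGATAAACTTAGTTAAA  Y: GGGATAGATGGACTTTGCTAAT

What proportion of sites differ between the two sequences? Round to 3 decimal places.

0.318

The sequences differ at 7 of 22 positions (sites 1, 3, 10, 11, 16, 18, 22).
p = 7/22 = 0.318181… ≈ 0.318 (to 3 d.p.).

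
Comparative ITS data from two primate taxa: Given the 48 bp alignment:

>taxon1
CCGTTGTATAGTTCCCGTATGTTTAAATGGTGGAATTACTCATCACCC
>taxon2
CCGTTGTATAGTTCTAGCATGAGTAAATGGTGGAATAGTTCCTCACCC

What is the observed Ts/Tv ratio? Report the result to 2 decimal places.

Transitions are A↔G and C↔T; transversions are all other mismatches.
Transitions: 4. Transversions: 5.
R = 4/5 = 0.80.

0.80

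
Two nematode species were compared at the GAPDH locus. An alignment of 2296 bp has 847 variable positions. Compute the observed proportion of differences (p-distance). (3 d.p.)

p = 847/2296 = 0.368902… ≈ 0.369 (to 3 d.p.).

0.369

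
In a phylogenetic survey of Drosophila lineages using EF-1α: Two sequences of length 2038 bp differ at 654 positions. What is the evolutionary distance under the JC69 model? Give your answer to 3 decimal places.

0.419

p = 654/2038 ≈ 0.320903.
d = −(3/4) ln(1 − 4p/3) = −0.75 ln(1 − 0.427871) = −0.75 ln(0.572129)
  = −0.75 × (-0.558391) = 0.418793 substitutions/site.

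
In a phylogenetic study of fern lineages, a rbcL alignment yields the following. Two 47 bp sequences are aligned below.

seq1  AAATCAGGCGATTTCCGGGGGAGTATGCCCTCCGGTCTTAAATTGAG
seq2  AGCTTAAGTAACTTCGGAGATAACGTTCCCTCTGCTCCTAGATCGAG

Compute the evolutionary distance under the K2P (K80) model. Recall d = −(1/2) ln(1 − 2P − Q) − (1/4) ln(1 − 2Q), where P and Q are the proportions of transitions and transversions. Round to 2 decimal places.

Of 47 sites, 15 differences are transitions and 5 are transversions, so P = 15/47 ≈ 0.319149 and Q = 5/47 ≈ 0.106383.
Under the Kimura two-parameter model, d = −½ ln(1 − 2P − Q) − ¼ ln(1 − 2Q).
1 − 2P − Q = 0.255319, giving −½ ln(0.255319) = 0.682621.
1 − 2Q = 0.787234, giving −¼ ln(0.787234) = 0.059807.
d = 0.682621 + 0.059807 = 0.742428.

0.74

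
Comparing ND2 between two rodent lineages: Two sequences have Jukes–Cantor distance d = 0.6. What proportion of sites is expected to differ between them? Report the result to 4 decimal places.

0.4130

p = (3/4)(1 − e^(−4d/3)) = 0.75 × (1 − e^(-0.8)) = 0.75 × (1 − 0.449329) = 0.413003.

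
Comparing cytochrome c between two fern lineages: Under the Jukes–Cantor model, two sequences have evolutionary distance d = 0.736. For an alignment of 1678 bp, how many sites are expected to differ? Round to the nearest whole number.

787

Invert JC69: p = (3/4)(1 − e^(−4d/3)) = 0.75 × (1 − e^(-0.981333)) = 0.75 × (1 − 0.374811) = 0.468892.
Expected differing sites = pL ≈ 0.468892 × 1678 = 786.800776 ≈ 787.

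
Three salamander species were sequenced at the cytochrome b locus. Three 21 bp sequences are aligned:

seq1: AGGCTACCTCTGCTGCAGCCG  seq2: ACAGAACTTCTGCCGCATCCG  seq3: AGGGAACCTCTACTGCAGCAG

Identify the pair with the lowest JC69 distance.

seq1 and seq3

seq1–seq2: 7/21 differ, p = 0.333, d = 0.441.
seq1–seq3: 4/21 differ, p = 0.190, d = 0.220.
seq2–seq3: 7/21 differ, p = 0.333, d = 0.441.
The smallest distance is between seq1 and seq3.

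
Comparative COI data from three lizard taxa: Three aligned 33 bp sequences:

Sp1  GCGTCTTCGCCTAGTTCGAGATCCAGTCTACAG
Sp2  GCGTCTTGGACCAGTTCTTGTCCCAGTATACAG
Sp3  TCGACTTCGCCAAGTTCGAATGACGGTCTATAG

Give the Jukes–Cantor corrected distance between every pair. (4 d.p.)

Sp1–Sp2: 8/33 sites differ → p ≈ 0.242424, d = −0.75 ln(1 − 0.323232) = 0.292820 ≈ 0.2928.
Sp1–Sp3: 9/33 sites differ → p ≈ 0.272727, d = −0.75 ln(1 − 0.363636) = 0.338988 ≈ 0.3390.
Sp2–Sp3: 13/33 sites differ → p ≈ 0.393939, d = −0.75 ln(1 − 0.525252) = 0.558728 ≈ 0.5587.

d(Sp1,Sp2) = 0.2928, d(Sp1,Sp3) = 0.3390, d(Sp2,Sp3) = 0.5587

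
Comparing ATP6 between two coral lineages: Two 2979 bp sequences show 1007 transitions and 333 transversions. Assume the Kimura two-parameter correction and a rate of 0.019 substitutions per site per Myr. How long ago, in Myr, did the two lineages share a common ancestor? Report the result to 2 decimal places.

22.07

P = 1007/2979 ≈ 0.338033 and Q = 333/2979 ≈ 0.111782.
Under the Kimura two-parameter model, d = −½ ln(1 − 2P − Q) − ¼ ln(1 − 2Q).
1 − 2P − Q = 0.212152, giving −½ ln(0.212152) = 0.775226.
1 − 2Q = 0.776436, giving −¼ ln(0.776436) = 0.063260.
d = 0.775226 + 0.063260 = 0.838486.
Under a molecular clock d = 2μt, so t = d/(2μ) = 0.838486 / (2 × 0.019) = 22.07 Myr.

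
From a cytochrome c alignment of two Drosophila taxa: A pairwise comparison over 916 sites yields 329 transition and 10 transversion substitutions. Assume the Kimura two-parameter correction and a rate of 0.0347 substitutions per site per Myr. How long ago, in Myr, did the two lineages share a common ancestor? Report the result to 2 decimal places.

P = 329/916 ≈ 0.35917 and Q = 10/916 ≈ 0.010917.
Under the Kimura two-parameter model, d = −½ ln(1 − 2P − Q) − ¼ ln(1 − 2Q).
1 − 2P − Q = 0.270743, giving −½ ln(0.270743) = 0.653293.
1 − 2Q = 0.978166, giving −¼ ln(0.978166) = 0.005519.
d = 0.653293 + 0.005519 = 0.658812.
Under a molecular clock d = 2μt, so t = d/(2μ) = 0.658812 / (2 × 0.0347) = 9.49 Myr.

9.49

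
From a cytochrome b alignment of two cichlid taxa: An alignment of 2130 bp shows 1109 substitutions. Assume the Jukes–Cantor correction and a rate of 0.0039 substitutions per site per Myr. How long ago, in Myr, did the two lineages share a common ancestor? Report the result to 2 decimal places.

113.93

p = 1109/2130 ≈ 0.520657.
d = −(3/4) ln(1 − 4p/3) = −0.75 ln(1 − 0.694209) = −0.75 ln(0.305791)
  = −0.75 × (-1.184853) = 0.888640 substitutions/site.
Under a molecular clock d = 2μt, so t = d/(2μ) = 0.888640 / (2 × 0.0039) = 113.93 Myr.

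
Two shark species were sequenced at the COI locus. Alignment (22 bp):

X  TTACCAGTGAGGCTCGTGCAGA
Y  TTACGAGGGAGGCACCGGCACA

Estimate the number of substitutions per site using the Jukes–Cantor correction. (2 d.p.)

0.34

The sequences differ at 6 of 22 sites (5, 8, 14, 16, 17, 21), so p = 6/22 ≈ 0.272727.
d = −(3/4) ln(1 − 4p/3) = −0.75 ln(1 − 0.363636) = −0.75 ln(0.636364)
  = −0.75 × (-0.451985) = 0.338989 substitutions/site.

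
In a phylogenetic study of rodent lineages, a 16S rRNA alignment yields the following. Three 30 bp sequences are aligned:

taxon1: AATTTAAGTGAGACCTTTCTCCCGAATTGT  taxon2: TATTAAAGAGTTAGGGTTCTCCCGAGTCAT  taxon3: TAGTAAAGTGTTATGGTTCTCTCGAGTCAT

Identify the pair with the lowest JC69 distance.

taxon1–taxon2: 11/30 differ, p = 0.367, d = 0.503.
taxon1–taxon3: 12/30 differ, p = 0.400, d = 0.572.
taxon2–taxon3: 4/30 differ, p = 0.133, d = 0.147.
The smallest distance is between taxon2 and taxon3.

taxon2 and taxon3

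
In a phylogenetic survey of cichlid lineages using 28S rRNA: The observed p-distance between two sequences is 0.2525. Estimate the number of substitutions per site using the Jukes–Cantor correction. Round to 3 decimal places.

0.308

d = −(3/4) ln(1 − 4p/3) = −0.75 ln(1 − 0.336667) = −0.75 ln(0.663333)
  = −0.75 × (-0.410478) = 0.307859 substitutions/site.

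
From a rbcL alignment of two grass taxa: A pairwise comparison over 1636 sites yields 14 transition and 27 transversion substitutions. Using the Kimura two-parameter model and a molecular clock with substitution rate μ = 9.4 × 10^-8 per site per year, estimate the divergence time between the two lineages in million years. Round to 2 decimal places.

P = 14/1636 ≈ 0.008557 and Q = 27/1636 ≈ 0.016504.
Under the Kimura two-parameter model, d = −½ ln(1 − 2P − Q) − ¼ ln(1 − 2Q).
1 − 2P − Q = 0.966382, giving −½ ln(0.966382) = 0.017098.
1 − 2Q = 0.966992, giving −¼ ln(0.966992) = 0.008391.
d = 0.017098 + 0.008391 = 0.025489.
Under a molecular clock d = 2μt, so t = d/(2μ) = 0.025489 / (2 × 9.4 × 10^-8) = 0.14 million years.

0.14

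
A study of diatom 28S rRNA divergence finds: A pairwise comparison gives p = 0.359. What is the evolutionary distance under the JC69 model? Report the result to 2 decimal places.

0.49

d = −(3/4) ln(1 − 4p/3) = −0.75 ln(1 − 0.478667) = −0.75 ln(0.521333)
  = −0.75 × (-0.651366) = 0.488525 substitutions/site.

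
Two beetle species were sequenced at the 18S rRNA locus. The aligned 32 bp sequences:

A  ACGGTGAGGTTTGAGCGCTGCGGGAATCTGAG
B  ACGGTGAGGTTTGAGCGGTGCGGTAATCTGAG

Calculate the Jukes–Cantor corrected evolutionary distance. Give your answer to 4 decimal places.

0.0653

The sequences differ at 2 of 32 sites (18, 24), so p = 2/32 = 0.0625.
d = −(3/4) ln(1 − 4p/3) = −0.75 ln(1 − 0.083333) = −0.75 ln(0.916667)
  = −0.75 × (-0.087011) = 0.065258 substitutions/site.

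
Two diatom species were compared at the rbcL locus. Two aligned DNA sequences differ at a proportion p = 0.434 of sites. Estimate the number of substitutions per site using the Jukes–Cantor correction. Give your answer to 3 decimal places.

0.648

d = −(3/4) ln(1 − 4p/3) = −0.75 ln(1 − 0.578667) = −0.75 ln(0.421333)
  = −0.75 × (-0.864332) = 0.648249 substitutions/site.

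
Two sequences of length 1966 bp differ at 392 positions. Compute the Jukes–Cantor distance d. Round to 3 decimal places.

0.232

p = 392/1966 ≈ 0.19939.
d = −(3/4) ln(1 − 4p/3) = −0.75 ln(1 − 0.265853) = −0.75 ln(0.734147)
  = −0.75 × (-0.309046) = 0.231785 substitutions/site.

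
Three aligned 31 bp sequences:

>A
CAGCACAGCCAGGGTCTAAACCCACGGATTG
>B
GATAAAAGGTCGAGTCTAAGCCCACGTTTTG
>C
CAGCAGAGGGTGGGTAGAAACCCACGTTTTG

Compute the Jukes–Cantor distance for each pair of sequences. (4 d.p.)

A–B: 11/31 sites differ → p ≈ 0.354839, d = −0.75 ln(1 − 0.473119) = 0.480585 ≈ 0.4806.
A–C: 8/31 sites differ → p ≈ 0.258065, d = −0.75 ln(1 − 0.344087) = 0.316295 ≈ 0.3163.
B–C: 10/31 sites differ → p ≈ 0.322581, d = −0.75 ln(1 − 0.430108) = 0.421731 ≈ 0.4217.

d(A,B) = 0.4806, d(A,C) = 0.3163, d(B,C) = 0.4217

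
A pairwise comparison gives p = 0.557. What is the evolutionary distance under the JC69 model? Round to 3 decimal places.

d = −(3/4) ln(1 − 4p/3) = −0.75 ln(1 − 0.742667) = −0.75 ln(0.257333)
  = −0.75 × (-1.357384) = 1.018038 substitutions/site.

1.018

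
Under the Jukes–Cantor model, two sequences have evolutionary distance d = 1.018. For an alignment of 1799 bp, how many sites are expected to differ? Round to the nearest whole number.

Invert JC69: p = (3/4)(1 − e^(−4d/3)) = 0.75 × (1 − e^(-1.357333)) = 0.75 × (1 − 0.257346) = 0.556991.
Expected differing sites = pL ≈ 0.556991 × 1799 = 1002.026809 ≈ 1002.

1002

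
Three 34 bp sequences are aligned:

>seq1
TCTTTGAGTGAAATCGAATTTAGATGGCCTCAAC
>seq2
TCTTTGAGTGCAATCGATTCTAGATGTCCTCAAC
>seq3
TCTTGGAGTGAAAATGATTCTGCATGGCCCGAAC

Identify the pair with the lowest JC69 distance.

seq1 and seq2

seq1–seq2: 4/34 differ, p = 0.118, d = 0.128.
seq1–seq3: 9/34 differ, p = 0.265, d = 0.326.
seq2–seq3: 9/34 differ, p = 0.265, d = 0.326.
The smallest distance is between seq1 and seq2.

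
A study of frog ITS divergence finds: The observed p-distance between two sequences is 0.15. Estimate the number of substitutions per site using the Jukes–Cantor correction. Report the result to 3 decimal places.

d = −(3/4) ln(1 − 4p/3) = −0.75 ln(1 − 0.2) = −0.75 ln(0.8)
  = −0.75 × (-0.223144) = 0.167358 substitutions/site.

0.167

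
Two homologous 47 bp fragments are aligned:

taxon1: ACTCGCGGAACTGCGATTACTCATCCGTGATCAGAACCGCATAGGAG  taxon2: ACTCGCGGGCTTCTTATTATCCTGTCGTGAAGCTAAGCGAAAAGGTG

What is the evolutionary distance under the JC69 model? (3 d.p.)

0.581

The sequences differ at 19 of 47 sites, so p = 19/47 ≈ 0.404255.
d = −(3/4) ln(1 − 4p/3) = −0.75 ln(1 − 0.539007) = −0.75 ln(0.460993)
  = −0.75 × (-0.774372) = 0.580779 substitutions/site.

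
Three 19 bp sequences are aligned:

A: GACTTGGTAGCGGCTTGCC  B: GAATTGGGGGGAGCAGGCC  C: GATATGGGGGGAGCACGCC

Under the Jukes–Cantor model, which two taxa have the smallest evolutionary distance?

B and C

A–B: 7/19 differ, p = 0.368, d = 0.507.
A–C: 8/19 differ, p = 0.421, d = 0.618.
B–C: 3/19 differ, p = 0.158, d = 0.177.
The smallest distance is between B and C.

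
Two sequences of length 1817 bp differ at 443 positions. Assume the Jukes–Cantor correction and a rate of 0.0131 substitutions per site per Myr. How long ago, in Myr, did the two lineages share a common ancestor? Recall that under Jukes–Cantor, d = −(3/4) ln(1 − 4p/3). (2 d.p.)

11.25

p = 443/1817 ≈ 0.243808.
d = −(3/4) ln(1 − 4p/3) = −0.75 ln(1 − 0.325077) = −0.75 ln(0.674923)
  = −0.75 × (-0.393157) = 0.294868 substitutions/site.
Under a molecular clock d = 2μt, so t = d/(2μ) = 0.294868 / (2 × 0.0131) = 11.25 Myr.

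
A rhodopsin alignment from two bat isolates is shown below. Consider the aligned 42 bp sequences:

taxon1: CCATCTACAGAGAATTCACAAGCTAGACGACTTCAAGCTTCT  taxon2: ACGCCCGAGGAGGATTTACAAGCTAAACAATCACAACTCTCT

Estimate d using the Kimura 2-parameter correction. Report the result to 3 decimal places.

0.679

Of 42 sites, 13 differences are transitions and 4 are transversions, so P = 13/42 ≈ 0.309524 and Q = 4/42 ≈ 0.095238.
Under the Kimura two-parameter model, d = −½ ln(1 − 2P − Q) − ¼ ln(1 − 2Q).
1 − 2P − Q = 0.285714, giving −½ ln(0.285714) = 0.626382.
1 − 2Q = 0.809524, giving −¼ ln(0.809524) = 0.052827.
d = 0.626382 + 0.052827 = 0.679209.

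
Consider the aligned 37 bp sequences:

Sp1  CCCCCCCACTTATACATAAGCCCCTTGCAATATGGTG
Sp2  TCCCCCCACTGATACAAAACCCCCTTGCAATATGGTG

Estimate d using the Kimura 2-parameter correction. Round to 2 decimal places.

Of 37 sites, 1 differences are transitions and 3 are transversions, so P = 1/37 ≈ 0.027027 and Q = 3/37 ≈ 0.081081.
Under the Kimura two-parameter model, d = −½ ln(1 − 2P − Q) − ¼ ln(1 − 2Q).
1 − 2P − Q = 0.864865, giving −½ ln(0.864865) = 0.072591.
1 − 2Q = 0.837838, giving −¼ ln(0.837838) = 0.044233.
d = 0.072591 + 0.044233 = 0.116824.

0.12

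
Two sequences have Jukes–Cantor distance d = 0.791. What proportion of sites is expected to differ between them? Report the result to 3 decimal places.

p = (3/4)(1 − e^(−4d/3)) = 0.75 × (1 − e^(-1.054667)) = 0.75 × (1 − 0.348308) = 0.488769.

0.489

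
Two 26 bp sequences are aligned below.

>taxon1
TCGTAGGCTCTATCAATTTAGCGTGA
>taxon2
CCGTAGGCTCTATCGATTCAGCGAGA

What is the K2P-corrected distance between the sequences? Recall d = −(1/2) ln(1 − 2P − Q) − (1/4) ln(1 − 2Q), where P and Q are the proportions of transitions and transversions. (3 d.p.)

0.177

Of 26 sites, 3 differences are transitions and 1 are transversions, so P = 3/26 ≈ 0.115385 and Q = 1/26 ≈ 0.038462.
Under the Kimura two-parameter model, d = −½ ln(1 − 2P − Q) − ¼ ln(1 − 2Q).
1 − 2P − Q = 0.730768, giving −½ ln(0.730768) = 0.156830.
1 − 2Q = 0.923076, giving −¼ ln(0.923076) = 0.020011.
d = 0.156830 + 0.020011 = 0.176841.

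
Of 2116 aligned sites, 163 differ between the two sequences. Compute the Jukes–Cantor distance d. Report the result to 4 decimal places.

p = 163/2116 ≈ 0.077032.
d = −(3/4) ln(1 − 4p/3) = −0.75 ln(1 − 0.102709) = −0.75 ln(0.897291)
  = −0.75 × (-0.108375) = 0.081281 substitutions/site.

0.0813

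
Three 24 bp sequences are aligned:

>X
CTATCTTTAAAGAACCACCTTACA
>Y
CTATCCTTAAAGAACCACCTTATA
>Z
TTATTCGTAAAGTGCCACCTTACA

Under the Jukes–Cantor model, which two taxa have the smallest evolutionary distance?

X–Y: 2/24 differ, p = 0.083, d = 0.088.
X–Z: 6/24 differ, p = 0.250, d = 0.304.
Y–Z: 6/24 differ, p = 0.250, d = 0.304.
The smallest distance is between X and Y.

X and Y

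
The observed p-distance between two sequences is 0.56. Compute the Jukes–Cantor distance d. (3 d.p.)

1.030

d = −(3/4) ln(1 − 4p/3) = −0.75 ln(1 − 0.746667) = −0.75 ln(0.253333)
  = −0.75 × (-1.373050) = 1.029788 substitutions/site.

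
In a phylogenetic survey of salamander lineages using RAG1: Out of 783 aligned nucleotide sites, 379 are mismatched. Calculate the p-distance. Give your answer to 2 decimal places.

p = 379/783 = 0.484035… ≈ 0.48 (to 2 d.p.).

0.48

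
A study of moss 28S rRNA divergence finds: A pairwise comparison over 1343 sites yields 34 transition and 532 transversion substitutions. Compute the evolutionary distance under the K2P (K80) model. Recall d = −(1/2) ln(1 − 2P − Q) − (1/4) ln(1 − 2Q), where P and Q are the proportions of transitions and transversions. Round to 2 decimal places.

0.69

P = 34/1343 ≈ 0.025316 and Q = 532/1343 ≈ 0.396128.
Under the Kimura two-parameter model, d = −½ ln(1 − 2P − Q) − ¼ ln(1 − 2Q).
1 − 2P − Q = 0.55324, giving −½ ln(0.55324) = 0.295982.
1 − 2Q = 0.207744, giving −¼ ln(0.207744) = 0.392862.
d = 0.295982 + 0.392862 = 0.688844.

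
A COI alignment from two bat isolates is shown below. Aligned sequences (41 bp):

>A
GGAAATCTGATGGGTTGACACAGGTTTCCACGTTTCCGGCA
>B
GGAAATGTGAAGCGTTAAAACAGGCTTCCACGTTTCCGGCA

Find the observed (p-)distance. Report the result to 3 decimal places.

0.146

The sequences differ at 6 of 41 positions (sites 7, 11, 13, 17, 19, 25).
p = 6/41 = 0.146341… ≈ 0.146 (to 3 d.p.).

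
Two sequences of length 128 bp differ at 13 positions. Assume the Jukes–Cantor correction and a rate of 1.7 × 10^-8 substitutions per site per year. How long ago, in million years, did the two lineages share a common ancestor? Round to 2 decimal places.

3.21

p = 13/128 ≈ 0.101563.
d = −(3/4) ln(1 − 4p/3) = −0.75 ln(1 − 0.135417) = −0.75 ln(0.864583)
  = −0.75 × (-0.145508) = 0.109131 substitutions/site.
Under a molecular clock d = 2μt, so t = d/(2μ) = 0.109131 / (2 × 1.7 × 10^-8) = 3.21 million years.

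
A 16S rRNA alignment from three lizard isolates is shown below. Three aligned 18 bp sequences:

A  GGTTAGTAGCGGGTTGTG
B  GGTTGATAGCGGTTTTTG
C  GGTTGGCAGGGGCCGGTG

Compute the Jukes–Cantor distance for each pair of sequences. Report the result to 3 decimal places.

d(A,B) = 0.264, d(A,C) = 0.441, d(B,C) = 0.548

A–B: 4/18 sites differ → p ≈ 0.222222, d = −0.75 ln(1 − 0.296296) = 0.263548 ≈ 0.264.
A–C: 6/18 sites differ → p ≈ 0.333333, d = −0.75 ln(1 − 0.444444) = 0.440839 ≈ 0.441.
B–C: 7/18 sites differ → p ≈ 0.388889, d = −0.75 ln(1 − 0.518519) = 0.548166 ≈ 0.548.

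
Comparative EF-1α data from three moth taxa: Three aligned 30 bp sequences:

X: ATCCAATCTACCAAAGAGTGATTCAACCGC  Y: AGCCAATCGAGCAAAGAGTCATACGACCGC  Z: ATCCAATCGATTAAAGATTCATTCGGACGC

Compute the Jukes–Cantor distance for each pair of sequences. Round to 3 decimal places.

d(X,Y) = 0.233, d(X,Z) = 0.330, d(Y,Z) = 0.280

X–Y: 6/30 sites differ → p = 0.2, d = −0.75 ln(1 − 0.266667) = 0.232617 ≈ 0.233.
X–Z: 8/30 sites differ → p ≈ 0.266667, d = −0.75 ln(1 − 0.355556) = 0.329526 ≈ 0.330.
Y–Z: 7/30 sites differ → p ≈ 0.233333, d = −0.75 ln(1 − 0.311111) = 0.279506 ≈ 0.280.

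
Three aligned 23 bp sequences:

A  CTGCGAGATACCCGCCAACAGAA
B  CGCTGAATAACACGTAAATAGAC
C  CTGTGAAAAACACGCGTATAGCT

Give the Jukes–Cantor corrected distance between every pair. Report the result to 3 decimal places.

d(A,B) = 0.761, d(A,C) = 0.553, d(B,C) = 0.467

A–B: 11/23 sites differ → p ≈ 0.478261, d = −0.75 ln(1 − 0.637681) = 0.761423 ≈ 0.761.
A–C: 9/23 sites differ → p ≈ 0.391304, d = −0.75 ln(1 − 0.521739) = 0.553199 ≈ 0.553.
B–C: 8/23 sites differ → p ≈ 0.347826, d = −0.75 ln(1 − 0.463768) = 0.467391 ≈ 0.467.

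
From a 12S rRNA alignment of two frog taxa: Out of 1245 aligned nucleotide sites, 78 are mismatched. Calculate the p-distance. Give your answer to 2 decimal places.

p = 78/1245 = 0.062650… ≈ 0.06 (to 2 d.p.).

0.06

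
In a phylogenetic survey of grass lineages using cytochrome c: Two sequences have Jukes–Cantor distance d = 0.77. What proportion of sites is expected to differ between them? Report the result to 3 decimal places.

p = (3/4)(1 − e^(−4d/3)) = 0.75 × (1 − e^(-1.026667)) = 0.75 × (1 − 0.358199) = 0.481351.

0.481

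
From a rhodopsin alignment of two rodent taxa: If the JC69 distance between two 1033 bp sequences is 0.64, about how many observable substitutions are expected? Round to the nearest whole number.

445

Invert JC69: p = (3/4)(1 − e^(−4d/3)) = 0.75 × (1 − e^(-0.853333)) = 0.75 × (1 − 0.425993) = 0.430505.
Expected differing sites = pL ≈ 0.430505 × 1033 = 444.711665 ≈ 445.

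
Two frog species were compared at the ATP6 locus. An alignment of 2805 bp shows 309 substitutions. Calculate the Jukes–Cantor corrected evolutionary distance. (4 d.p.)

0.1191

p = 309/2805 ≈ 0.11016.
d = −(3/4) ln(1 − 4p/3) = −0.75 ln(1 − 0.14688) = −0.75 ln(0.85312)
  = −0.75 × (-0.158855) = 0.119141 substitutions/site.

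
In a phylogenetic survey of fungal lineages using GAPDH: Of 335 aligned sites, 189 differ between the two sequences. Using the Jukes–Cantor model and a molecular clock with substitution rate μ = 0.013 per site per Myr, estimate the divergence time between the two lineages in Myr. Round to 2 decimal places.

p = 189/335 ≈ 0.564179.
d = −(3/4) ln(1 − 4p/3) = −0.75 ln(1 − 0.752239) = −0.75 ln(0.247761)
  = −0.75 × (-1.395291) = 1.046468 substitutions/site.
Under a molecular clock d = 2μt, so t = d/(2μ) = 1.046468 / (2 × 0.013) = 40.25 Myr.

40.25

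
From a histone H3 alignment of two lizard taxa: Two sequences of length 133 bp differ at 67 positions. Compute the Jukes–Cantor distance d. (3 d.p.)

0.835

p = 67/133 ≈ 0.503759.
d = −(3/4) ln(1 − 4p/3) = −0.75 ln(1 − 0.671679) = −0.75 ln(0.328321)
  = −0.75 × (-1.113763) = 0.835322 substitutions/site.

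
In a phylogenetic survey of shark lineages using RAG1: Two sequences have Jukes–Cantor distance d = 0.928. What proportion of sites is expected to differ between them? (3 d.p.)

p = (3/4)(1 − e^(−4d/3)) = 0.75 × (1 − e^(-1.237333)) = 0.75 × (1 − 0.290157) = 0.532382.

0.532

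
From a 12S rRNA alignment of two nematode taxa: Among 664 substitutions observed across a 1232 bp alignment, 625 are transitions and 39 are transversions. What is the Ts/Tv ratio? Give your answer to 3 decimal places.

16.026

R = 625/39 = 16.025641… ≈ 16.026 (to 3 d.p.).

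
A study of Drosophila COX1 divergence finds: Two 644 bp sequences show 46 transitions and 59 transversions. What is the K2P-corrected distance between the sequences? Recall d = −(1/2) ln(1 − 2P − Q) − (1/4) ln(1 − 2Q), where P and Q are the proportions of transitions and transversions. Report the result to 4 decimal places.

P = 46/644 ≈ 0.071429 and Q = 59/644 ≈ 0.091615.
Under the Kimura two-parameter model, d = −½ ln(1 − 2P − Q) − ¼ ln(1 − 2Q).
1 − 2P − Q = 0.765527, giving −½ ln(0.765527) = 0.133595.
1 − 2Q = 0.81677, giving −¼ ln(0.81677) = 0.050599.
d = 0.133595 + 0.050599 = 0.184194.

0.1842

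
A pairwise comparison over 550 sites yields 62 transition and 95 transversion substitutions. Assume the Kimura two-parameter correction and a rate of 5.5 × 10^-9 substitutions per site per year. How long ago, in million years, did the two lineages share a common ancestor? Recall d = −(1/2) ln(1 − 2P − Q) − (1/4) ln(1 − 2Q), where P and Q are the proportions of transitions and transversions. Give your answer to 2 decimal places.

32.71

P = 62/550 ≈ 0.112727 and Q = 95/550 ≈ 0.172727.
Under the Kimura two-parameter model, d = −½ ln(1 − 2P − Q) − ¼ ln(1 − 2Q).
1 − 2P − Q = 0.601819, giving −½ ln(0.601819) = 0.253899.
1 − 2Q = 0.654546, giving −¼ ln(0.654546) = 0.105953.
d = 0.253899 + 0.105953 = 0.359852.
Under a molecular clock d = 2μt, so t = d/(2μ) = 0.359852 / (2 × 5.5 × 10^-9) = 32.71 million years.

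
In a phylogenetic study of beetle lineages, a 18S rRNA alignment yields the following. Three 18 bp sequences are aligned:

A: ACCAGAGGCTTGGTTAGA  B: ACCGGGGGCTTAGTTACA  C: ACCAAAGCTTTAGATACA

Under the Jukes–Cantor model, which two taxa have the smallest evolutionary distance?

A–B: 4/18 differ, p = 0.222, d = 0.264.
A–C: 6/18 differ, p = 0.333, d = 0.441.
B–C: 6/18 differ, p = 0.333, d = 0.441.
The smallest distance is between A and B.

A and B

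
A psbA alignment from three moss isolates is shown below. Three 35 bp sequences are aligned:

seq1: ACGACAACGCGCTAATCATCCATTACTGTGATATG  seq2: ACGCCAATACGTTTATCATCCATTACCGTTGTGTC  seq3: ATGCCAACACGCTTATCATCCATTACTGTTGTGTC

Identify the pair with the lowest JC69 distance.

seq1–seq2: 10/35 differ, p = 0.286, d = 0.360.
seq1–seq3: 8/35 differ, p = 0.229, d = 0.273.
seq2–seq3: 4/35 differ, p = 0.114, d = 0.124.
The smallest distance is between seq2 and seq3.

seq2 and seq3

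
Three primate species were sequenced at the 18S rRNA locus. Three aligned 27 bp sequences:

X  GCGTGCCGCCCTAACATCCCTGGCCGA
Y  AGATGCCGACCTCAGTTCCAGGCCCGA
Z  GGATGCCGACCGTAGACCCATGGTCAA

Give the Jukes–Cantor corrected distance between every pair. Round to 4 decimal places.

X–Y: 10/27 sites differ → p ≈ 0.37037, d = −0.75 ln(1 − 0.493827) = 0.510658 ≈ 0.5107.
X–Z: 10/27 sites differ → p ≈ 0.37037, d = −0.75 ln(1 − 0.493827) = 0.510658 ≈ 0.5107.
Y–Z: 9/27 sites differ → p ≈ 0.333333, d = −0.75 ln(1 − 0.444444) = 0.440839 ≈ 0.4408.

d(X,Y) = 0.5107, d(X,Z) = 0.5107, d(Y,Z) = 0.4408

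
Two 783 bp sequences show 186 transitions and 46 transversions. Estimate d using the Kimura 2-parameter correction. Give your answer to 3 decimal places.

P = 186/783 ≈ 0.237548 and Q = 46/783 ≈ 0.058748.
Under the Kimura two-parameter model, d = −½ ln(1 − 2P − Q) − ¼ ln(1 − 2Q).
1 − 2P − Q = 0.466156, giving −½ ln(0.466156) = 0.381617.
1 − 2Q = 0.882504, giving −¼ ln(0.882504) = 0.031248.
d = 0.381617 + 0.031248 = 0.412865.

0.413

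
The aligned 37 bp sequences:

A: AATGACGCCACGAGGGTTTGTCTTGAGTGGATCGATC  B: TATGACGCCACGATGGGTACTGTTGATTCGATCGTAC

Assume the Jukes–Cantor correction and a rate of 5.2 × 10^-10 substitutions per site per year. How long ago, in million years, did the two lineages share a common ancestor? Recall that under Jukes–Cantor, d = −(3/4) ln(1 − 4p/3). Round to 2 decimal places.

322.25

The sequences differ at 10 of 37 sites (1, 14, 17, 19, 20, 22, 27, 29, 35, 36), so p = 10/37 ≈ 0.27027.
d = −(3/4) ln(1 − 4p/3) = −0.75 ln(1 − 0.36036) = −0.75 ln(0.63964)
  = −0.75 × (-0.446850) = 0.335138 substitutions/site.
Under a molecular clock d = 2μt, so t = d/(2μ) = 0.335138 / (2 × 5.2 × 10^-10) = 322.25 million years.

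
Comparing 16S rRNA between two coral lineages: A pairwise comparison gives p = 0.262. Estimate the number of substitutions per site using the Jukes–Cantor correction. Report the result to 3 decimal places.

d = −(3/4) ln(1 − 4p/3) = −0.75 ln(1 − 0.349333) = −0.75 ln(0.650667)
  = −0.75 × (-0.429757) = 0.322318 substitutions/site.

0.322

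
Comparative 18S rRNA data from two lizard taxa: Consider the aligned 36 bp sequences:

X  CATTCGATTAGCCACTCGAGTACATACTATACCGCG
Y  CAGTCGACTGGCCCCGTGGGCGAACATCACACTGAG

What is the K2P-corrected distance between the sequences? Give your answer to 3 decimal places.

Of 36 sites, 11 differences are transitions and 5 are transversions, so P = 11/36 ≈ 0.305556 and Q = 5/36 ≈ 0.138889.
Under the Kimura two-parameter model, d = −½ ln(1 − 2P − Q) − ¼ ln(1 − 2Q).
1 − 2P − Q = 0.249999, giving −½ ln(0.249999) = 0.693149.
1 − 2Q = 0.722222, giving −¼ ln(0.722222) = 0.081356.
d = 0.693149 + 0.081356 = 0.774505.

0.775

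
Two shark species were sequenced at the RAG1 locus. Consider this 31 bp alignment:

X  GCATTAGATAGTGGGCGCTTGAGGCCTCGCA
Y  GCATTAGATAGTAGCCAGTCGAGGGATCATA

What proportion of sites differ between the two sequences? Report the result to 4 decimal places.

The sequences differ at 9 of 31 positions (sites 13, 15, 17, 18, 20, 25, 26, 29, 30).
p = 9/31 = 0.290322… ≈ 0.2903 (to 4 d.p.).

0.2903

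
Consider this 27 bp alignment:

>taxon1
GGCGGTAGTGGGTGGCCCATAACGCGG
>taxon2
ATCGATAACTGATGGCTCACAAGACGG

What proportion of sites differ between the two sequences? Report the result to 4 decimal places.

0.4074

The sequences differ at 11 of 27 positions.
p = 11/27 = 0.407407… ≈ 0.4074 (to 4 d.p.).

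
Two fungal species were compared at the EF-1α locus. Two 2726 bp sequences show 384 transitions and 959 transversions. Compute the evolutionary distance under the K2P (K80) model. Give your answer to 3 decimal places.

P = 384/2726 ≈ 0.140866 and Q = 959/2726 ≈ 0.351798.
Under the Kimura two-parameter model, d = −½ ln(1 − 2P − Q) − ¼ ln(1 − 2Q).
1 − 2P − Q = 0.36647, giving −½ ln(0.36647) = 0.501919.
1 − 2Q = 0.296404, giving −¼ ln(0.296404) = 0.304008.
d = 0.501919 + 0.304008 = 0.805927.

0.806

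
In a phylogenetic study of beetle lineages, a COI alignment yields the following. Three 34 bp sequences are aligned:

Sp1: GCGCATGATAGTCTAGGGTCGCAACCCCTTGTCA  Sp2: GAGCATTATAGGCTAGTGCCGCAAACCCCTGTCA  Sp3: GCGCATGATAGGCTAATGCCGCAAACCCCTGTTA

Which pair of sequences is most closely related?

Sp1–Sp2: 7/34 differ, p = 0.206, d = 0.241.
Sp1–Sp3: 7/34 differ, p = 0.206, d = 0.241.
Sp2–Sp3: 4/34 differ, p = 0.118, d = 0.128.
The smallest distance is between Sp2 and Sp3.

Sp2 and Sp3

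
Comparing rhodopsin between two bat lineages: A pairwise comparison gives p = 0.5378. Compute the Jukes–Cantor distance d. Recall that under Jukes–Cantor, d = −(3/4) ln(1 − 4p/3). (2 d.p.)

d = −(3/4) ln(1 − 4p/3) = −0.75 ln(1 − 0.717067) = −0.75 ln(0.282933)
  = −0.75 × (-1.262545) = 0.946909 substitutions/site.

0.95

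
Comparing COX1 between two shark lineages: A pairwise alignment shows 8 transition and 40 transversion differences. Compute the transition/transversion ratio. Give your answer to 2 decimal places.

R = 8/40 = 0.20.

0.20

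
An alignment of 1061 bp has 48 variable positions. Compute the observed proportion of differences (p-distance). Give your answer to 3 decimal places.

0.045

p = 48/1061 = 0.045240… ≈ 0.045 (to 3 d.p.).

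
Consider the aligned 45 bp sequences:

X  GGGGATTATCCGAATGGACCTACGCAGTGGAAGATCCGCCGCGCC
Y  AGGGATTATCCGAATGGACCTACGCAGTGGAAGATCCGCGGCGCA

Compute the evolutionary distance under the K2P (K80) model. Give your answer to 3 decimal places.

0.070

Of 45 sites, 1 differences are transitions and 2 are transversions, so P = 1/45 ≈ 0.022222 and Q = 2/45 ≈ 0.044444.
Under the Kimura two-parameter model, d = −½ ln(1 − 2P − Q) − ¼ ln(1 − 2Q).
1 − 2P − Q = 0.911112, giving −½ ln(0.911112) = 0.046545.
1 − 2Q = 0.911112, giving −¼ ln(0.911112) = 0.023272.
d = 0.046545 + 0.023272 = 0.069817.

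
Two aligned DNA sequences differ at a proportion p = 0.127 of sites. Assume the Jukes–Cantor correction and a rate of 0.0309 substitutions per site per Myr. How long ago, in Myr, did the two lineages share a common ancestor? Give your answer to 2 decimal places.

2.25

d = −(3/4) ln(1 − 4p/3) = −0.75 ln(1 − 0.169333) = −0.75 ln(0.830667)
  = −0.75 × (-0.185526) = 0.139145 substitutions/site.
Under a molecular clock d = 2μt, so t = d/(2μ) = 0.139145 / (2 × 0.0309) = 2.25 Myr.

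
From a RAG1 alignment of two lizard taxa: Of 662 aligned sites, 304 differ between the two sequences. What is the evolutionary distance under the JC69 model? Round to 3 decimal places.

p = 304/662 ≈ 0.459215.
d = −(3/4) ln(1 − 4p/3) = −0.75 ln(1 − 0.612287) = −0.75 ln(0.387713)
  = −0.75 × (-0.947490) = 0.710618 substitutions/site.

0.711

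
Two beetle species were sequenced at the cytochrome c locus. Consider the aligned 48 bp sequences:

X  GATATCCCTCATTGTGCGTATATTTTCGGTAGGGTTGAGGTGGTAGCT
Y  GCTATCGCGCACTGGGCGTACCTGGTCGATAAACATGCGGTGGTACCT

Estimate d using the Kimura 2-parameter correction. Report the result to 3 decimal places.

0.441

Of 48 sites, 5 differences are transitions and 11 are transversions, so P = 5/48 ≈ 0.104167 and Q = 11/48 ≈ 0.229167.
Under the Kimura two-parameter model, d = −½ ln(1 − 2P − Q) − ¼ ln(1 − 2Q).
1 − 2P − Q = 0.562499, giving −½ ln(0.562499) = 0.287683.
1 − 2Q = 0.541666, giving −¼ ln(0.541666) = 0.153276.
d = 0.287683 + 0.153276 = 0.440959.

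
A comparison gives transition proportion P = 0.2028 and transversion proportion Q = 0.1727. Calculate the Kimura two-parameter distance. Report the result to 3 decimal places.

Under the Kimura two-parameter model, d = −½ ln(1 − 2P − Q) − ¼ ln(1 − 2Q).
1 − 2P − Q = 0.4217, giving −½ ln(0.4217) = 0.431731.
1 − 2Q = 0.6546, giving −¼ ln(0.6546) = 0.105933.
d = 0.431731 + 0.105933 = 0.537664.

0.538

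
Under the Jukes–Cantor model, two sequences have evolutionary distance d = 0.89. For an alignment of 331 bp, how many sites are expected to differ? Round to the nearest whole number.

Invert JC69: p = (3/4)(1 − e^(−4d/3)) = 0.75 × (1 − e^(-1.186667)) = 0.75 × (1 − 0.305237) = 0.521072.
Expected differing sites = pL ≈ 0.521072 × 331 = 172.474832 ≈ 172.

172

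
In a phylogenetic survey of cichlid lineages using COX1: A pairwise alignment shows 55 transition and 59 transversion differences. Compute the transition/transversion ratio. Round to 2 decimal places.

R = 55/59 = 0.932203… ≈ 0.93 (to 2 d.p.).

0.93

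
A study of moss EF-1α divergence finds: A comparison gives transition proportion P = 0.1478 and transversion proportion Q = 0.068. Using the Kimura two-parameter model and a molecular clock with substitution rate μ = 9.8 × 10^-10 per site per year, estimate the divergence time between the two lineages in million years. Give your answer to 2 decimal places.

Under the Kimura two-parameter model, d = −½ ln(1 − 2P − Q) − ¼ ln(1 − 2Q).
1 − 2P − Q = 0.6364, giving −½ ln(0.6364) = 0.225964.
1 − 2Q = 0.864, giving −¼ ln(0.864) = 0.036546.
d = 0.225964 + 0.036546 = 0.262510.
Under a molecular clock d = 2μt, so t = d/(2μ) = 0.262510 / (2 × 9.8 × 10^-10) = 133.93 million years.

133.93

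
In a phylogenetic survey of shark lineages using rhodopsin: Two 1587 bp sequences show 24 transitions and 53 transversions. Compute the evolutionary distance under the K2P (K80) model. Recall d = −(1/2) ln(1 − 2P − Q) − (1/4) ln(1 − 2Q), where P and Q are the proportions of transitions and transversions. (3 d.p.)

P = 24/1587 ≈ 0.015123 and Q = 53/1587 ≈ 0.033396.
Under the Kimura two-parameter model, d = −½ ln(1 − 2P − Q) − ¼ ln(1 − 2Q).
1 − 2P − Q = 0.936358, giving −½ ln(0.936358) = 0.032879.
1 − 2Q = 0.933208, giving −¼ ln(0.933208) = 0.017282.
d = 0.032879 + 0.017282 = 0.050161.

0.050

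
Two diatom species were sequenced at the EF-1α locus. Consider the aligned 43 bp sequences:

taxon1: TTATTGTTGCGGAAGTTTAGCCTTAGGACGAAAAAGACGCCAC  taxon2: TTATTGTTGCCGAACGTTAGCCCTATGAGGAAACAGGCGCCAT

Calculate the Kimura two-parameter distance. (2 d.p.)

Of 43 sites, 3 differences are transitions and 6 are transversions, so P = 3/43 ≈ 0.069767 and Q = 6/43 ≈ 0.139535.
Under the Kimura two-parameter model, d = −½ ln(1 − 2P − Q) − ¼ ln(1 − 2Q).
1 − 2P − Q = 0.720931, giving −½ ln(0.720931) = 0.163606.
1 − 2Q = 0.72093, giving −¼ ln(0.72093) = 0.081803.
d = 0.163606 + 0.081803 = 0.245409.

0.25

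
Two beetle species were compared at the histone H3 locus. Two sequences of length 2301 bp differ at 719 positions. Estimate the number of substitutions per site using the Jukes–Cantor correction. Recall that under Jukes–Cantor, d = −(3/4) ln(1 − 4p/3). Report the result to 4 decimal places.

0.4042

p = 719/2301 ≈ 0.312473.
d = −(3/4) ln(1 − 4p/3) = −0.75 ln(1 − 0.416631) = −0.75 ln(0.583369)
  = −0.75 × (-0.538935) = 0.404201 substitutions/site.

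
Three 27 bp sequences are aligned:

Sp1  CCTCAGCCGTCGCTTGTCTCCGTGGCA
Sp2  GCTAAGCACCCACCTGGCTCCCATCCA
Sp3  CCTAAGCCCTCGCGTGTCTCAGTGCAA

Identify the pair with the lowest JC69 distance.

Sp1–Sp2: 12/27 differ, p = 0.444, d = 0.673.
Sp1–Sp3: 6/27 differ, p = 0.222, d = 0.264.
Sp2–Sp3: 11/27 differ, p = 0.407, d = 0.588.
The smallest distance is between Sp1 and Sp3.

Sp1 and Sp3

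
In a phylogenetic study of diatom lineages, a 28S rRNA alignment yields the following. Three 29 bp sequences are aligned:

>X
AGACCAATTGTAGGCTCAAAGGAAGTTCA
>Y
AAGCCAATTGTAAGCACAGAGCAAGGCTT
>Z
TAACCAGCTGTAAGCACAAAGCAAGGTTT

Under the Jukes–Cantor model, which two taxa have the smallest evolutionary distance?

Y and Z

X–Y: 10/29 differ, p = 0.345, d = 0.462.
X–Z: 10/29 differ, p = 0.345, d = 0.462.
Y–Z: 6/29 differ, p = 0.207, d = 0.242.
The smallest distance is between Y and Z.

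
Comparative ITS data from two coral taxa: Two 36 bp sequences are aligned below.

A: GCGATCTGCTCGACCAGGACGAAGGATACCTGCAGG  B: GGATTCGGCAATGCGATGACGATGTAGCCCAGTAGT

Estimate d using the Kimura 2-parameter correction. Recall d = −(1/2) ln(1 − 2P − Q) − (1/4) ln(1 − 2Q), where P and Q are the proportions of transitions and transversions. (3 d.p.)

0.781

Of 36 sites, 3 differences are transitions and 14 are transversions, so P = 3/36 ≈ 0.083333 and Q = 14/36 ≈ 0.388889.
Under the Kimura two-parameter model, d = −½ ln(1 − 2P − Q) − ¼ ln(1 − 2Q).
1 − 2P − Q = 0.444445, giving −½ ln(0.444445) = 0.405464.
1 − 2Q = 0.222222, giving −¼ ln(0.222222) = 0.376020.
d = 0.405464 + 0.376020 = 0.781484.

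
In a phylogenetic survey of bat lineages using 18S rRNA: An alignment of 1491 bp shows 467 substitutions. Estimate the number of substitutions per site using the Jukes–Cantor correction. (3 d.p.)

0.405

p = 467/1491 ≈ 0.313213.
d = −(3/4) ln(1 − 4p/3) = −0.75 ln(1 − 0.417617) = −0.75 ln(0.582383)
  = −0.75 × (-0.540627) = 0.405470 substitutions/site.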